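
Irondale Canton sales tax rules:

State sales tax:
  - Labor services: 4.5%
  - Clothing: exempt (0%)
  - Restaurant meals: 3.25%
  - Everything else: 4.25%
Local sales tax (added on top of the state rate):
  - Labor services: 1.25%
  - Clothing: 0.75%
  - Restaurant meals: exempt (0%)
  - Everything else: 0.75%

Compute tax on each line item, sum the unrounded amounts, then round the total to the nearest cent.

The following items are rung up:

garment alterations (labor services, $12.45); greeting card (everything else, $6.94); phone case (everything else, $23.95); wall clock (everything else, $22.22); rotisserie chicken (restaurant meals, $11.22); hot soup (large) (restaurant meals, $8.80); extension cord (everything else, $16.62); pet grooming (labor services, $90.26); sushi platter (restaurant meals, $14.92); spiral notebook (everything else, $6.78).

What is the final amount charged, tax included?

$225.03

Garment alterations $12.45: labor services → 4.5% + 1.25% local = 5.75% → $0.715875
Greeting card $6.94: everything else → 4.25% + 0.75% local = 5% → $0.347
Phone case $23.95: everything else → 4.25% + 0.75% local = 5% → $1.1975
Wall clock $22.22: everything else → 4.25% + 0.75% local = 5% → $1.111
Rotisserie chicken $11.22: restaurant meals → 3.25% + 0% local = 3.25% → $0.36465
Hot soup (large) $8.80: restaurant meals → 3.25% + 0% local = 3.25% → $0.286
Extension cord $16.62: everything else → 4.25% + 0.75% local = 5% → $0.831
Pet grooming $90.26: labor services → 4.5% + 1.25% local = 5.75% → $5.18995
Sushi platter $14.92: restaurant meals → 3.25% + 0% local = 3.25% → $0.4849
Spiral notebook $6.78: everything else → 4.25% + 0.75% local = 5% → $0.339
Subtotal = $214.16; unrounded tax = $10.866875 → $10.87; total due = $225.03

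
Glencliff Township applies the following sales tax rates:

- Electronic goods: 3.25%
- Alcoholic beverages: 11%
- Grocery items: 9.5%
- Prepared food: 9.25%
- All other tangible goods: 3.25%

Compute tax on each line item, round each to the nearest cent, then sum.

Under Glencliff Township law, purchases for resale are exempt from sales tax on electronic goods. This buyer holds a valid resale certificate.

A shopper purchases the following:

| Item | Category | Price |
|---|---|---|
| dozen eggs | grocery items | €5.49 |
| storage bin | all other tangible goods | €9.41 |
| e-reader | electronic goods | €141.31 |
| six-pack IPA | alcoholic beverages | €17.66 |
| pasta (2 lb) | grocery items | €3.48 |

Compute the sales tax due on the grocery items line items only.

€0.85

Dozen eggs €5.49: grocery items → 9.5% → €0.52
Pasta (2 lb) €3.48: grocery items → 9.5% → €0.33
Tax on grocery items = €0.52 + €0.33 = €0.85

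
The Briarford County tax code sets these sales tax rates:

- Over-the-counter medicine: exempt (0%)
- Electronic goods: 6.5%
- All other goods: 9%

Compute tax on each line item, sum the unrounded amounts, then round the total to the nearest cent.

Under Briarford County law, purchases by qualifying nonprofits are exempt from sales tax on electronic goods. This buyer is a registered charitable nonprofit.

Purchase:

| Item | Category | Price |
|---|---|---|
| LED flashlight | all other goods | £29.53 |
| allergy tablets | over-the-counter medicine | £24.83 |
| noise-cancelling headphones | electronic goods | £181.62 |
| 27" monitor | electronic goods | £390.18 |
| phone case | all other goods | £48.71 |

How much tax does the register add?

£7.04

LED flashlight £29.53: all other goods → 9% → £2.6577
Allergy tablets £24.83: over-the-counter medicine → 0% → £0.00
Noise-cancelling headphones £181.62: electronic goods, buyer-exempt → 0% → £0.00
27" monitor £390.18: electronic goods, buyer-exempt → 0% → £0.00
Phone case £48.71: all other goods → 9% → £4.3839
Unrounded tax sum = £7.0416 → £7.04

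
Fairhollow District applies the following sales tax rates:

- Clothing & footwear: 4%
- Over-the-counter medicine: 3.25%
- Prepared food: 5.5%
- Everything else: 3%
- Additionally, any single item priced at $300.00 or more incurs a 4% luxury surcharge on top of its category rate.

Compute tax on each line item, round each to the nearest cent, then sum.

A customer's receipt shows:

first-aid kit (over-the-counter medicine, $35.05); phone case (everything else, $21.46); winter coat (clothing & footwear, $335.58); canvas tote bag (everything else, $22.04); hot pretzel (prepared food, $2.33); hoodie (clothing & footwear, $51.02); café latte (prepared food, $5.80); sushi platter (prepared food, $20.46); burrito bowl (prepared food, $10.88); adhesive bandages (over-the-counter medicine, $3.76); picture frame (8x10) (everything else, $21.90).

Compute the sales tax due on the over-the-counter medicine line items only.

First-aid kit $35.05: over-the-counter medicine → 3.25% → $1.14
Adhesive bandages $3.76: over-the-counter medicine → 3.25% → $0.12
Tax on over-the-counter medicine = $1.14 + $0.12 = $1.26

$1.26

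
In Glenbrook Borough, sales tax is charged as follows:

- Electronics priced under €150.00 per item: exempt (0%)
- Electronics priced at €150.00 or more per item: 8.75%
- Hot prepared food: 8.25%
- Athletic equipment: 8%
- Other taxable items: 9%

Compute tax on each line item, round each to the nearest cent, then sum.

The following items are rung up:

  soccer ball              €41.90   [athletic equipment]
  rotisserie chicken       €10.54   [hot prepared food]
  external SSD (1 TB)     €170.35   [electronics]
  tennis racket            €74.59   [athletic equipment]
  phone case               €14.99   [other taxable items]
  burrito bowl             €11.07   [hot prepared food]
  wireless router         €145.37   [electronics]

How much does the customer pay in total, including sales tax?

Soccer ball €41.90: athletic equipment → 8% → €3.35
Rotisserie chicken €10.54: hot prepared food → 8.25% → €0.87
External SSD (1 TB) €170.35: electronics, €150.00 or more → 8.75% → €14.91
Tennis racket €74.59: athletic equipment → 8% → €5.97
Phone case €14.99: other taxable items → 9% → €1.35
Burrito bowl €11.07: hot prepared food → 8.25% → €0.91
Wireless router €145.37: electronics, under €150.00 → 0% → €0.00
Subtotal = €468.81; tax = €27.36; total due = €496.17

€496.17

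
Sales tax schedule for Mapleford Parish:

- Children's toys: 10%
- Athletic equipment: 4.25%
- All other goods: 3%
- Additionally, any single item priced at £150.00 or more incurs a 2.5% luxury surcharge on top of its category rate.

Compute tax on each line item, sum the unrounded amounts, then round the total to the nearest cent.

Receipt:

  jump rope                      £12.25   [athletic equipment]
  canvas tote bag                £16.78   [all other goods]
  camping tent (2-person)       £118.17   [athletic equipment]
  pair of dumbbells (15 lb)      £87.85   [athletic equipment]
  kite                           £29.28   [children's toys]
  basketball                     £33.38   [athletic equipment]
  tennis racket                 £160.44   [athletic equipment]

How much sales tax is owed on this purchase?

Jump rope £12.25: athletic equipment → 4.25% → £0.520625
Canvas tote bag £16.78: all other goods → 3% → £0.5034
Camping tent (2-person) £118.17: athletic equipment → 4.25% → £5.022225
Pair of dumbbells (15 lb) £87.85: athletic equipment → 4.25% → £3.733625
Kite £29.28: children's toys → 10% → £2.928
Basketball £33.38: athletic equipment → 4.25% → £1.41865
Tennis racket £160.44: athletic equipment → 4.25% + 2.5% surcharge = 6.75% → £10.8297
Unrounded tax sum = £24.956225 → £24.96

£24.96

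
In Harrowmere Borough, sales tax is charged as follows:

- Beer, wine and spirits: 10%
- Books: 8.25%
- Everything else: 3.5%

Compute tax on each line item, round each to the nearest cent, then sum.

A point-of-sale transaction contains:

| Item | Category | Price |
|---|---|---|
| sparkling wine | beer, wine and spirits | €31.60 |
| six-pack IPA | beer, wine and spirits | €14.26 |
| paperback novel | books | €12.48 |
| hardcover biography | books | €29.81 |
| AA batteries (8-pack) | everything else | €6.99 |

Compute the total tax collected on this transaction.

Sparkling wine €31.60: beer, wine and spirits → 10% → €3.16
Six-pack IPA €14.26: beer, wine and spirits → 10% → €1.43
Paperback novel €12.48: books → 8.25% → €1.03
Hardcover biography €29.81: books → 8.25% → €2.46
AA batteries (8-pack) €6.99: everything else → 3.5% → €0.24
Total tax = €3.16 + €1.43 + €1.03 + €2.46 + €0.24 = €8.32

€8.32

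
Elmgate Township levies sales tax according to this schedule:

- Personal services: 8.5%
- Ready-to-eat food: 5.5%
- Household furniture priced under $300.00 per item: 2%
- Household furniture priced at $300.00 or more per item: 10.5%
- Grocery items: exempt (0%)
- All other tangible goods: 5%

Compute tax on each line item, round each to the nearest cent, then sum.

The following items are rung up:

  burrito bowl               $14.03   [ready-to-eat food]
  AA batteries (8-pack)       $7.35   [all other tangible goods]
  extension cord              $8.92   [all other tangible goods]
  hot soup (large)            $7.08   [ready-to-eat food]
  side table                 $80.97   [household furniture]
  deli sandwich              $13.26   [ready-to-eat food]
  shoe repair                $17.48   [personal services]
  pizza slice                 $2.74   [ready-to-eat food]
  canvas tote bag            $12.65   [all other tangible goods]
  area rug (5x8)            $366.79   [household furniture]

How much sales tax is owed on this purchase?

$45.11

Burrito bowl $14.03: ready-to-eat food → 5.5% → $0.77
AA batteries (8-pack) $7.35: all other tangible goods → 5% → $0.37
Extension cord $8.92: all other tangible goods → 5% → $0.45
Hot soup (large) $7.08: ready-to-eat food → 5.5% → $0.39
Side table $80.97: household furniture, under $300.00 → 2% → $1.62
Deli sandwich $13.26: ready-to-eat food → 5.5% → $0.73
Shoe repair $17.48: personal services → 8.5% → $1.49
Pizza slice $2.74: ready-to-eat food → 5.5% → $0.15
Canvas tote bag $12.65: all other tangible goods → 5% → $0.63
Area rug (5x8) $366.79: household furniture, $300.00 or more → 10.5% → $38.51
Total tax = $0.77 + $0.37 + $0.45 + $0.39 + $1.62 + $0.73 + $1.49 + $0.15 + $0.63 + $38.51 = $45.11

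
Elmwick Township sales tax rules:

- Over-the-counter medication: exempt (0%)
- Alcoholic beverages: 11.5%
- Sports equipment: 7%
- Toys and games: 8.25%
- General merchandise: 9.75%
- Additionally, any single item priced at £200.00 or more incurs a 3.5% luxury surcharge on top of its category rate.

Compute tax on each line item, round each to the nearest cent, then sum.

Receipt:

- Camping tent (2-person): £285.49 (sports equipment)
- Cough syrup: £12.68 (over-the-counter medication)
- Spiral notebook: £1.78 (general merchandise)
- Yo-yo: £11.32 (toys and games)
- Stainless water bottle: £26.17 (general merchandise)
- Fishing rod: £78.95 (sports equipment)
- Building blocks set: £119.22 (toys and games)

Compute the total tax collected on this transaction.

Camping tent (2-person) £285.49: sports equipment → 7% + 3.5% surcharge = 10.5% → £29.98
Cough syrup £12.68: over-the-counter medication → 0% → £0.00
Spiral notebook £1.78: general merchandise → 9.75% → £0.17
Yo-yo £11.32: toys and games → 8.25% → £0.93
Stainless water bottle £26.17: general merchandise → 9.75% → £2.55
Fishing rod £78.95: sports equipment → 7% → £5.53
Building blocks set £119.22: toys and games → 8.25% → £9.84
Total tax = £29.98 + £0.17 + £0.93 + £2.55 + £5.53 + £9.84 = £49.00

£49.00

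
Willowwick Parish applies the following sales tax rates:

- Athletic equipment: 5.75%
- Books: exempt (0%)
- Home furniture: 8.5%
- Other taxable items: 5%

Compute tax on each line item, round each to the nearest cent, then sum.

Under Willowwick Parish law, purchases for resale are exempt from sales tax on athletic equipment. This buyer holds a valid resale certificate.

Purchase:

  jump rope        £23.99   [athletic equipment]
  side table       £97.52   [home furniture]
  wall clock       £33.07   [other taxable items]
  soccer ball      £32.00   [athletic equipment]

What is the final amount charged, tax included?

£196.52

Jump rope £23.99: athletic equipment, buyer-exempt → 0% → £0.00
Side table £97.52: home furniture → 8.5% → £8.29
Wall clock £33.07: other taxable items → 5% → £1.65
Soccer ball £32.00: athletic equipment, buyer-exempt → 0% → £0.00
Subtotal = £186.58; tax = £9.94; total due = £196.52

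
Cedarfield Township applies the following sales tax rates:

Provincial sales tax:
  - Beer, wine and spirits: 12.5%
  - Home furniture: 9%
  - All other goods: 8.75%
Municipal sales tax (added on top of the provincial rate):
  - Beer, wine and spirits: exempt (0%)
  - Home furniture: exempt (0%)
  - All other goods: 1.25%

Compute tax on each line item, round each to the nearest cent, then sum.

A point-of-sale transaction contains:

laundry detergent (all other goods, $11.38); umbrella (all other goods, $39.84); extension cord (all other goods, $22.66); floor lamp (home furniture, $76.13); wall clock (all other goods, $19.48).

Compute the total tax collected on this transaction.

Laundry detergent $11.38: all other goods → 8.75% + 1.25% municipal = 10% → $1.14
Umbrella $39.84: all other goods → 8.75% + 1.25% municipal = 10% → $3.98
Extension cord $22.66: all other goods → 8.75% + 1.25% municipal = 10% → $2.27
Floor lamp $76.13: home furniture → 9% + 0% municipal = 9% → $6.85
Wall clock $19.48: all other goods → 8.75% + 1.25% municipal = 10% → $1.95
Total tax = $1.14 + $3.98 + $2.27 + $6.85 + $1.95 = $16.19

$16.19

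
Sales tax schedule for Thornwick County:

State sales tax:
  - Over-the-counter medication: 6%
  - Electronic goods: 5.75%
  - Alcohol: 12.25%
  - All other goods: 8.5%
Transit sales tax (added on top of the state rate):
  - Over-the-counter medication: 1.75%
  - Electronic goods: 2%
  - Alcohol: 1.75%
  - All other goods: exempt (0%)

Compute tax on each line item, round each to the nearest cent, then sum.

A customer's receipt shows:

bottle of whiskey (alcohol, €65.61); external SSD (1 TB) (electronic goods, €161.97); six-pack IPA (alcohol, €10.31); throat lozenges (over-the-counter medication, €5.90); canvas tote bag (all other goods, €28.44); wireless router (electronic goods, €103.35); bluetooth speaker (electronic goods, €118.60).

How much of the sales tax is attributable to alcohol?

€10.63

Bottle of whiskey €65.61: alcohol → 12.25% + 1.75% transit = 14% → €9.19
Six-pack IPA €10.31: alcohol → 12.25% + 1.75% transit = 14% → €1.44
Tax on alcohol = €9.19 + €1.44 = €10.63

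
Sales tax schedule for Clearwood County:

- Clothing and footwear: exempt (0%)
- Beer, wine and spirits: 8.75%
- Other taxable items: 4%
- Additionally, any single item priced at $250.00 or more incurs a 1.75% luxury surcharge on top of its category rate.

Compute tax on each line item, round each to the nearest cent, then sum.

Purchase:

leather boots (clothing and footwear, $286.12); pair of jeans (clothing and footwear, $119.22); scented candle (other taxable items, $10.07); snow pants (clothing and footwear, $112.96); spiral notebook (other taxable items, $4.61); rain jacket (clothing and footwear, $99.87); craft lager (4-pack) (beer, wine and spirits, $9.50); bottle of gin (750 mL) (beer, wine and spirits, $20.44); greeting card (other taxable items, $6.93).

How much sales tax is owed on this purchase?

Leather boots $286.12: clothing and footwear → 0% + 1.75% surcharge = 1.75% → $5.01
Pair of jeans $119.22: clothing and footwear → 0% → $0.00
Scented candle $10.07: other taxable items → 4% → $0.40
Snow pants $112.96: clothing and footwear → 0% → $0.00
Spiral notebook $4.61: other taxable items → 4% → $0.18
Rain jacket $99.87: clothing and footwear → 0% → $0.00
Craft lager (4-pack) $9.50: beer, wine and spirits → 8.75% → $0.83
Bottle of gin (750 mL) $20.44: beer, wine and spirits → 8.75% → $1.79
Greeting card $6.93: other taxable items → 4% → $0.28
Total tax = $5.01 + $0.40 + $0.18 + $0.83 + $1.79 + $0.28 = $8.49

$8.49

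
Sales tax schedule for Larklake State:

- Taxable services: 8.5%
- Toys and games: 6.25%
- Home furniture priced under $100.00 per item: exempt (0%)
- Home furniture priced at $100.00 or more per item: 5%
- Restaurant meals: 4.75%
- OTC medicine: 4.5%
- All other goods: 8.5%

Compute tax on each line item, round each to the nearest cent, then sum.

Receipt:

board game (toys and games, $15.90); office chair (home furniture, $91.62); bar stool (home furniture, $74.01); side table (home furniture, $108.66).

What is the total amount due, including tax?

Board game $15.90: toys and games → 6.25% → $0.99
Office chair $91.62: home furniture, under $100.00 → 0% → $0.00
Bar stool $74.01: home furniture, under $100.00 → 0% → $0.00
Side table $108.66: home furniture, $100.00 or more → 5% → $5.43
Subtotal = $290.19; tax = $6.42; total due = $296.61

$296.61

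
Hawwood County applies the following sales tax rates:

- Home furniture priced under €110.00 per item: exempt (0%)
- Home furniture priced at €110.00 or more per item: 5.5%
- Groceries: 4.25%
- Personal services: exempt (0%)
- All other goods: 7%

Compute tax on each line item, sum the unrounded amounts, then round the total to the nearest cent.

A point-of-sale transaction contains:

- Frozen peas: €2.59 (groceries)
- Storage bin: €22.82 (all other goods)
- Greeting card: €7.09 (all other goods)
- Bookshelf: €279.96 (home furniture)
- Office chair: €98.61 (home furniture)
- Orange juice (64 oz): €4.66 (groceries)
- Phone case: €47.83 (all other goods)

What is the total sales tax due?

€21.15

Frozen peas €2.59: groceries → 4.25% → €0.110075
Storage bin €22.82: all other goods → 7% → €1.5974
Greeting card €7.09: all other goods → 7% → €0.4963
Bookshelf €279.96: home furniture, €110.00 or more → 5.5% → €15.3978
Office chair €98.61: home furniture, under €110.00 → 0% → €0.00
Orange juice (64 oz) €4.66: groceries → 4.25% → €0.19805
Phone case €47.83: all other goods → 7% → €3.3481
Unrounded tax sum = €21.147725 → €21.15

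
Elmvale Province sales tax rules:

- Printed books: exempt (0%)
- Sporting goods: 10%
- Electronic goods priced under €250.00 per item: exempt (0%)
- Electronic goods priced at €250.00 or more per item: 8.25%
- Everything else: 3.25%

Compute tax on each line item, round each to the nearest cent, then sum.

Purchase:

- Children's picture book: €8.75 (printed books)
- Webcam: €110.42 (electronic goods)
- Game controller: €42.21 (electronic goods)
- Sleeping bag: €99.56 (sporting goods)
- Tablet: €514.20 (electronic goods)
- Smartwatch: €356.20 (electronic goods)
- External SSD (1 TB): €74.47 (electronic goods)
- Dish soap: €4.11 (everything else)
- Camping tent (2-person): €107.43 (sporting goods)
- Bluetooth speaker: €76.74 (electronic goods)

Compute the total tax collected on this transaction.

€92.64

Children's picture book €8.75: printed books → 0% → €0.00
Webcam €110.42: electronic goods, under €250.00 → 0% → €0.00
Game controller €42.21: electronic goods, under €250.00 → 0% → €0.00
Sleeping bag €99.56: sporting goods → 10% → €9.96
Tablet €514.20: electronic goods, €250.00 or more → 8.25% → €42.42
Smartwatch €356.20: electronic goods, €250.00 or more → 8.25% → €29.39
External SSD (1 TB) €74.47: electronic goods, under €250.00 → 0% → €0.00
Dish soap €4.11: everything else → 3.25% → €0.13
Camping tent (2-person) €107.43: sporting goods → 10% → €10.74
Bluetooth speaker €76.74: electronic goods, under €250.00 → 0% → €0.00
Total tax = €9.96 + €42.42 + €29.39 + €0.13 + €10.74 = €92.64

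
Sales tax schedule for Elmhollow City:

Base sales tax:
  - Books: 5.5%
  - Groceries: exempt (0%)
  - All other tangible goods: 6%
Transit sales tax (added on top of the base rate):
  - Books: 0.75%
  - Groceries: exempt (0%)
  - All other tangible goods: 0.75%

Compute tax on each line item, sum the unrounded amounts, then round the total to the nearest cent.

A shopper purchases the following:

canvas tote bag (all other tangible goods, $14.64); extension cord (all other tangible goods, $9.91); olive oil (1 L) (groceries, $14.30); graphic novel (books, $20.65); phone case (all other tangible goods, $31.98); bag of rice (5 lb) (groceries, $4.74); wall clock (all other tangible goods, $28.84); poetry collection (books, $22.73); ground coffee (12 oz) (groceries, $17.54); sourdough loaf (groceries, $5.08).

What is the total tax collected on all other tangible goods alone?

$5.76

Canvas tote bag $14.64: all other tangible goods → 6% + 0.75% transit = 6.75% → $0.9882
Extension cord $9.91: all other tangible goods → 6% + 0.75% transit = 6.75% → $0.668925
Phone case $31.98: all other tangible goods → 6% + 0.75% transit = 6.75% → $2.15865
Wall clock $28.84: all other tangible goods → 6% + 0.75% transit = 6.75% → $1.9467
Tax on all other tangible goods: unrounded sum = $5.762475 → $5.76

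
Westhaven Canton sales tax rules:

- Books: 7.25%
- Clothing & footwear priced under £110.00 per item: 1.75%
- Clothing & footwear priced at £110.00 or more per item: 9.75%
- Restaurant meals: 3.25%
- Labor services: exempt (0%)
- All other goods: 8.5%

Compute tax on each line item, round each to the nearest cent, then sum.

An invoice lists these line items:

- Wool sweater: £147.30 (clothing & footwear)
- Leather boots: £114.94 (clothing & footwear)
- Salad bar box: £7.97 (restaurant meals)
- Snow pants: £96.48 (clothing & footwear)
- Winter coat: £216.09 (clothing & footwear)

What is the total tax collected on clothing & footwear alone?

Wool sweater £147.30: clothing & footwear, £110.00 or more → 9.75% → £14.36
Leather boots £114.94: clothing & footwear, £110.00 or more → 9.75% → £11.21
Snow pants £96.48: clothing & footwear, under £110.00 → 1.75% → £1.69
Winter coat £216.09: clothing & footwear, £110.00 or more → 9.75% → £21.07
Tax on clothing & footwear = £14.36 + £11.21 + £1.69 + £21.07 = £48.33

£48.33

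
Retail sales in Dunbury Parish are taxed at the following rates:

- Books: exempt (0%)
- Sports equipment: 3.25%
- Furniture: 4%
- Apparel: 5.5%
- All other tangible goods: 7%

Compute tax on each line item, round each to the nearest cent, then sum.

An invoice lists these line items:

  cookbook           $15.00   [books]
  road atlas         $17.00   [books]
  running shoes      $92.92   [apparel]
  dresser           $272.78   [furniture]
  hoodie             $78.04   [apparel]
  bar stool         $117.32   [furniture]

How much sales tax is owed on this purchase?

Cookbook $15.00: books → 0% → $0.00
Road atlas $17.00: books → 0% → $0.00
Running shoes $92.92: apparel → 5.5% → $5.11
Dresser $272.78: furniture → 4% → $10.91
Hoodie $78.04: apparel → 5.5% → $4.29
Bar stool $117.32: furniture → 4% → $4.69
Total tax = $5.11 + $10.91 + $4.29 + $4.69 = $25.00

$25.00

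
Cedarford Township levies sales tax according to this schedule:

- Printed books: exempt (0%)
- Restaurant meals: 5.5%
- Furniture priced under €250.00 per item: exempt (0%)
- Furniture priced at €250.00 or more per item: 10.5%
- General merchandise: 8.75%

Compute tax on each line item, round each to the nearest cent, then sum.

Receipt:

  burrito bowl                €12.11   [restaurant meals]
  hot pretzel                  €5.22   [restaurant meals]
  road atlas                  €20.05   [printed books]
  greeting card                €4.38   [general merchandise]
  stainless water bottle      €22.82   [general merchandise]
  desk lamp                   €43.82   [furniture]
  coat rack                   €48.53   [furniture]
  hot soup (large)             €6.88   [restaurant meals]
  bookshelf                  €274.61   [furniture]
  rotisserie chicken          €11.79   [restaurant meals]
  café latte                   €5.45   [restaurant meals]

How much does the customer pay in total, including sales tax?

Burrito bowl €12.11: restaurant meals → 5.5% → €0.67
Hot pretzel €5.22: restaurant meals → 5.5% → €0.29
Road atlas €20.05: printed books → 0% → €0.00
Greeting card €4.38: general merchandise → 8.75% → €0.38
Stainless water bottle €22.82: general merchandise → 8.75% → €2.00
Desk lamp €43.82: furniture, under €250.00 → 0% → €0.00
Coat rack €48.53: furniture, under €250.00 → 0% → €0.00
Hot soup (large) €6.88: restaurant meals → 5.5% → €0.38
Bookshelf €274.61: furniture, €250.00 or more → 10.5% → €28.83
Rotisserie chicken €11.79: restaurant meals → 5.5% → €0.65
Café latte €5.45: restaurant meals → 5.5% → €0.30
Subtotal = €455.66; tax = €33.50; total due = €489.16

€489.16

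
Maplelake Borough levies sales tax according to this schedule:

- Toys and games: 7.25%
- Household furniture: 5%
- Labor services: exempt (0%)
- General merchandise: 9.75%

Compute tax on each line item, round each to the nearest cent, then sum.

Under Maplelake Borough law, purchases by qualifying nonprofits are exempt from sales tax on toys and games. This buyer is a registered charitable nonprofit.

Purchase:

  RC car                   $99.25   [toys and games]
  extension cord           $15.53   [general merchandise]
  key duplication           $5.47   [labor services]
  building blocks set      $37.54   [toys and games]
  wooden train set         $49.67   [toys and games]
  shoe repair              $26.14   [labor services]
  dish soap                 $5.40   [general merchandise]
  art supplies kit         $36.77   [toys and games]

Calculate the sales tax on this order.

$2.04

RC car $99.25: toys and games, buyer-exempt → 0% → $0.00
Extension cord $15.53: general merchandise → 9.75% → $1.51
Key duplication $5.47: labor services → 0% → $0.00
Building blocks set $37.54: toys and games, buyer-exempt → 0% → $0.00
Wooden train set $49.67: toys and games, buyer-exempt → 0% → $0.00
Shoe repair $26.14: labor services → 0% → $0.00
Dish soap $5.40: general merchandise → 9.75% → $0.53
Art supplies kit $36.77: toys and games, buyer-exempt → 0% → $0.00
Total tax = $1.51 + $0.53 = $2.04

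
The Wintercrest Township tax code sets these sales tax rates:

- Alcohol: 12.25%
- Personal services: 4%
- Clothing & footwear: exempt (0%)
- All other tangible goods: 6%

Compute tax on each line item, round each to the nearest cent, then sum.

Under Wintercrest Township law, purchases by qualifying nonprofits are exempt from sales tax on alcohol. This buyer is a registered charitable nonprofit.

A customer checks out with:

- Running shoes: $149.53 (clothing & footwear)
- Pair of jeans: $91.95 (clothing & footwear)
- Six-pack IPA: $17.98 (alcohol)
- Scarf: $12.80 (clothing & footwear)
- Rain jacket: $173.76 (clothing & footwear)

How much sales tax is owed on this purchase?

$0.00

Running shoes $149.53: clothing & footwear → 0% → $0.00
Pair of jeans $91.95: clothing & footwear → 0% → $0.00
Six-pack IPA $17.98: alcohol, buyer-exempt → 0% → $0.00
Scarf $12.80: clothing & footwear → 0% → $0.00
Rain jacket $173.76: clothing & footwear → 0% → $0.00
Total tax = $0.00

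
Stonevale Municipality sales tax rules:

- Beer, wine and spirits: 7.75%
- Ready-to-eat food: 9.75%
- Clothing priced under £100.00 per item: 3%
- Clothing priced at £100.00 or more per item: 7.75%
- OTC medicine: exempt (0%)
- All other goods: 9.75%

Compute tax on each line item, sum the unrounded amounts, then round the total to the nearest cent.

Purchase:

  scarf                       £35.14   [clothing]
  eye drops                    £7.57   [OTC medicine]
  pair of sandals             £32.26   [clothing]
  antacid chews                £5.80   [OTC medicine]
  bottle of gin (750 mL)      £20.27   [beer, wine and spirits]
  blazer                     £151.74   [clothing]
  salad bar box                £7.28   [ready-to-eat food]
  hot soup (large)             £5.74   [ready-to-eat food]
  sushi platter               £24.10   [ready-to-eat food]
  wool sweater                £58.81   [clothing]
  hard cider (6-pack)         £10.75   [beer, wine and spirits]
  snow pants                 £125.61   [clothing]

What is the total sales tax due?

Scarf £35.14: clothing, under £100.00 → 3% → £1.0542
Eye drops £7.57: OTC medicine → 0% → £0.00
Pair of sandals £32.26: clothing, under £100.00 → 3% → £0.9678
Antacid chews £5.80: OTC medicine → 0% → £0.00
Bottle of gin (750 mL) £20.27: beer, wine and spirits → 7.75% → £1.570925
Blazer £151.74: clothing, £100.00 or more → 7.75% → £11.75985
Salad bar box £7.28: ready-to-eat food → 9.75% → £0.7098
Hot soup (large) £5.74: ready-to-eat food → 9.75% → £0.55965
Sushi platter £24.10: ready-to-eat food → 9.75% → £2.34975
Wool sweater £58.81: clothing, under £100.00 → 3% → £1.7643
Hard cider (6-pack) £10.75: beer, wine and spirits → 7.75% → £0.833125
Snow pants £125.61: clothing, £100.00 or more → 7.75% → £9.734775
Unrounded tax sum = £31.304175 → £31.30

£31.30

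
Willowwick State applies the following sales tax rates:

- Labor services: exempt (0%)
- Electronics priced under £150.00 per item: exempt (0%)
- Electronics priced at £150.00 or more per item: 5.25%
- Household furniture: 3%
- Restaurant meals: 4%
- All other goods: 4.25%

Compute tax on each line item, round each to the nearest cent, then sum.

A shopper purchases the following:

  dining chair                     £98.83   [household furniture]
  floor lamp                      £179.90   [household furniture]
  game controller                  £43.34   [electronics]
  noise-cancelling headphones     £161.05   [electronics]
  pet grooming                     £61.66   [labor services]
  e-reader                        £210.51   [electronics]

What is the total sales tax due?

Dining chair £98.83: household furniture → 3% → £2.96
Floor lamp £179.90: household furniture → 3% → £5.40
Game controller £43.34: electronics, under £150.00 → 0% → £0.00
Noise-cancelling headphones £161.05: electronics, £150.00 or more → 5.25% → £8.46
Pet grooming £61.66: labor services → 0% → £0.00
E-reader £210.51: electronics, £150.00 or more → 5.25% → £11.05
Total tax = £2.96 + £5.40 + £8.46 + £11.05 = £27.87

£27.87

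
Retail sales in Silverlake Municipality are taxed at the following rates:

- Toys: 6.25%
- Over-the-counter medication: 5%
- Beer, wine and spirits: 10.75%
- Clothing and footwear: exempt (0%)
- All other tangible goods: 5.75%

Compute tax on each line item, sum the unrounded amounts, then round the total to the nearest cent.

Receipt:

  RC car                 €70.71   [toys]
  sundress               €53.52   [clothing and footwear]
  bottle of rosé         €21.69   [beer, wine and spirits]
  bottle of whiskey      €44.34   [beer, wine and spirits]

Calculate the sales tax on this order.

€11.52

RC car €70.71: toys → 6.25% → €4.419375
Sundress €53.52: clothing and footwear → 0% → €0.00
Bottle of rosé €21.69: beer, wine and spirits → 10.75% → €2.331675
Bottle of whiskey €44.34: beer, wine and spirits → 10.75% → €4.76655
Unrounded tax sum = €11.5176 → €11.52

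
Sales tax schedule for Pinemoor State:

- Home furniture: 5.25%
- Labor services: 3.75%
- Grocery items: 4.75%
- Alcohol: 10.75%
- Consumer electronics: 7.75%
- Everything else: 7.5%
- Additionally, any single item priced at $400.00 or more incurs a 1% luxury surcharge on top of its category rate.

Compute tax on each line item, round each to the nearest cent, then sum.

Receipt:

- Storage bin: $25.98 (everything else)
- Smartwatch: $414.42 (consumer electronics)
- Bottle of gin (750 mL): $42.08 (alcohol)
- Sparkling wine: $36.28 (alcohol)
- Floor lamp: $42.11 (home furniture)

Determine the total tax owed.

Storage bin $25.98: everything else → 7.5% → $1.95
Smartwatch $414.42: consumer electronics → 7.75% + 1% surcharge = 8.75% → $36.26
Bottle of gin (750 mL) $42.08: alcohol → 10.75% → $4.52
Sparkling wine $36.28: alcohol → 10.75% → $3.90
Floor lamp $42.11: home furniture → 5.25% → $2.21
Total tax = $1.95 + $36.26 + $4.52 + $3.90 + $2.21 = $48.84

$48.84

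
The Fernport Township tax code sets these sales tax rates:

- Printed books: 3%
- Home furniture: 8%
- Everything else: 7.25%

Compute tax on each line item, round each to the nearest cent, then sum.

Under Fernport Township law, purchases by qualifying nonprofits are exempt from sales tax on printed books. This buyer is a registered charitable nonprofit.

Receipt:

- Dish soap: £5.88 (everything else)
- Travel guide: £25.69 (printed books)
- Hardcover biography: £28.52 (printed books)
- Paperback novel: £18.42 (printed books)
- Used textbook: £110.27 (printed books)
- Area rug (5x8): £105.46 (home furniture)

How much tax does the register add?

£8.87

Dish soap £5.88: everything else → 7.25% → £0.43
Travel guide £25.69: printed books, buyer-exempt → 0% → £0.00
Hardcover biography £28.52: printed books, buyer-exempt → 0% → £0.00
Paperback novel £18.42: printed books, buyer-exempt → 0% → £0.00
Used textbook £110.27: printed books, buyer-exempt → 0% → £0.00
Area rug (5x8) £105.46: home furniture → 8% → £8.44
Total tax = £0.43 + £8.44 = £8.87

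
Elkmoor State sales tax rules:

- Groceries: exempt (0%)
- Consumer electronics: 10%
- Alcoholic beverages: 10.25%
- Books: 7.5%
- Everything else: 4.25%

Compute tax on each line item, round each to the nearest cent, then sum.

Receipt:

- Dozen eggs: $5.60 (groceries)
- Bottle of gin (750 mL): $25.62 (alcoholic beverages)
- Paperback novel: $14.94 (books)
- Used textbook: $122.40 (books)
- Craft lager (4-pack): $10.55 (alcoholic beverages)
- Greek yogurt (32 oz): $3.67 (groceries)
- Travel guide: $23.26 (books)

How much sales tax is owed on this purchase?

$15.75

Dozen eggs $5.60: groceries → 0% → $0.00
Bottle of gin (750 mL) $25.62: alcoholic beverages → 10.25% → $2.63
Paperback novel $14.94: books → 7.5% → $1.12
Used textbook $122.40: books → 7.5% → $9.18
Craft lager (4-pack) $10.55: alcoholic beverages → 10.25% → $1.08
Greek yogurt (32 oz) $3.67: groceries → 0% → $0.00
Travel guide $23.26: books → 7.5% → $1.74
Total tax = $2.63 + $1.12 + $9.18 + $1.08 + $1.74 = $15.75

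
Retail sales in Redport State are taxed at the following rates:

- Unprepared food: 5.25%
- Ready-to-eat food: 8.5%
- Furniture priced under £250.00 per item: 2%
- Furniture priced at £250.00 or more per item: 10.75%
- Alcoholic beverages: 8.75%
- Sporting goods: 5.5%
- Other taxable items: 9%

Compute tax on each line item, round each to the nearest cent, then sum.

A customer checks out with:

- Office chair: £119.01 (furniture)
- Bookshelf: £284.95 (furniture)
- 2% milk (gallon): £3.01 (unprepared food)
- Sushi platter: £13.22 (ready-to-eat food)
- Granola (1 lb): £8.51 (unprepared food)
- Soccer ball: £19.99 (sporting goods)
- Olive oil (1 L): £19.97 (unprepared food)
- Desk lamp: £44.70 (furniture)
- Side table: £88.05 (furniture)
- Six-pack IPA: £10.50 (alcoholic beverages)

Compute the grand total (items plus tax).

Office chair £119.01: furniture, under £250.00 → 2% → £2.38
Bookshelf £284.95: furniture, £250.00 or more → 10.75% → £30.63
2% milk (gallon) £3.01: unprepared food → 5.25% → £0.16
Sushi platter £13.22: ready-to-eat food → 8.5% → £1.12
Granola (1 lb) £8.51: unprepared food → 5.25% → £0.45
Soccer ball £19.99: sporting goods → 5.5% → £1.10
Olive oil (1 L) £19.97: unprepared food → 5.25% → £1.05
Desk lamp £44.70: furniture, under £250.00 → 2% → £0.89
Side table £88.05: furniture, under £250.00 → 2% → £1.76
Six-pack IPA £10.50: alcoholic beverages → 8.75% → £0.92
Subtotal = £611.91; tax = £40.46; total due = £652.37

£652.37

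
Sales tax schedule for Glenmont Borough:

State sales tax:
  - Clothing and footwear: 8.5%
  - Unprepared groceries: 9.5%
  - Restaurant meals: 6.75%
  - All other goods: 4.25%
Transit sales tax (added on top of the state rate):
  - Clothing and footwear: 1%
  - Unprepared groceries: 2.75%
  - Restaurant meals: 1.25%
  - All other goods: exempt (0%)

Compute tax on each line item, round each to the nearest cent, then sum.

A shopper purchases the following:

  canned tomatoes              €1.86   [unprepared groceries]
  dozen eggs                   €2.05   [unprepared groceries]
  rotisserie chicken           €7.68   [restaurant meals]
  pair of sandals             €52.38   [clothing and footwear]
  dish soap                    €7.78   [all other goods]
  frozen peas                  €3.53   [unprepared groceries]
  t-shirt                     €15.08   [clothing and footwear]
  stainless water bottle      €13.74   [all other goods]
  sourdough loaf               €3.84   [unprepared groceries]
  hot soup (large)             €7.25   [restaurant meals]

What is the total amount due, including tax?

€125.08

Canned tomatoes €1.86: unprepared groceries → 9.5% + 2.75% transit = 12.25% → €0.23
Dozen eggs €2.05: unprepared groceries → 9.5% + 2.75% transit = 12.25% → €0.25
Rotisserie chicken €7.68: restaurant meals → 6.75% + 1.25% transit = 8% → €0.61
Pair of sandals €52.38: clothing and footwear → 8.5% + 1% transit = 9.5% → €4.98
Dish soap €7.78: all other goods → 4.25% + 0% transit = 4.25% → €0.33
Frozen peas €3.53: unprepared groceries → 9.5% + 2.75% transit = 12.25% → €0.43
T-shirt €15.08: clothing and footwear → 8.5% + 1% transit = 9.5% → €1.43
Stainless water bottle €13.74: all other goods → 4.25% + 0% transit = 4.25% → €0.58
Sourdough loaf €3.84: unprepared groceries → 9.5% + 2.75% transit = 12.25% → €0.47
Hot soup (large) €7.25: restaurant meals → 6.75% + 1.25% transit = 8% → €0.58
Subtotal = €115.19; tax = €9.89; total due = €125.08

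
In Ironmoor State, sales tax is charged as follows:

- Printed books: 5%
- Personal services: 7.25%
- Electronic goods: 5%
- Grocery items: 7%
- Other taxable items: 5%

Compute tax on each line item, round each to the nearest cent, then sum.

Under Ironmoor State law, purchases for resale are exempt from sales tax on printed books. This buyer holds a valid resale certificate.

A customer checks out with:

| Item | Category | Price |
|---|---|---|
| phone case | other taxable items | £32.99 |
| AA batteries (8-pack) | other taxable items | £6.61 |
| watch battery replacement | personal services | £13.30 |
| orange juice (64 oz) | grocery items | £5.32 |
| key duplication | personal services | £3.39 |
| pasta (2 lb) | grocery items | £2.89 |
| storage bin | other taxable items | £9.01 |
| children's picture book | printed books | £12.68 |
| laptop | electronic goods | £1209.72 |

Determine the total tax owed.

£64.70

Phone case £32.99: other taxable items → 5% → £1.65
AA batteries (8-pack) £6.61: other taxable items → 5% → £0.33
Watch battery replacement £13.30: personal services → 7.25% → £0.96
Orange juice (64 oz) £5.32: grocery items → 7% → £0.37
Key duplication £3.39: personal services → 7.25% → £0.25
Pasta (2 lb) £2.89: grocery items → 7% → £0.20
Storage bin £9.01: other taxable items → 5% → £0.45
Children's picture book £12.68: printed books, buyer-exempt → 0% → £0.00
Laptop £1209.72: electronic goods → 5% → £60.49
Total tax = £1.65 + £0.33 + £0.96 + £0.37 + £0.25 + £0.20 + £0.45 + £60.49 = £64.70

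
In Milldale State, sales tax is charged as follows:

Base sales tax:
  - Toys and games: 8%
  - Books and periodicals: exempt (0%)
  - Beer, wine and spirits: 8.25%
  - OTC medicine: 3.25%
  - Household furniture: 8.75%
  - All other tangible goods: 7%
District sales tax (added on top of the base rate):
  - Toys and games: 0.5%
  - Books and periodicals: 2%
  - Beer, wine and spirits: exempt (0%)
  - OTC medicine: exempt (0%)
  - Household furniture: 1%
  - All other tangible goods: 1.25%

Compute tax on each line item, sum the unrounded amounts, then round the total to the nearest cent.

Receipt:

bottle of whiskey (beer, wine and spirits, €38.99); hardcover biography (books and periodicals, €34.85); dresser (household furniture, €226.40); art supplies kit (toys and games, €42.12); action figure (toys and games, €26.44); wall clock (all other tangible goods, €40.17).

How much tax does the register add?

Bottle of whiskey €38.99: beer, wine and spirits → 8.25% + 0% district = 8.25% → €3.216675
Hardcover biography €34.85: books and periodicals → 0% + 2% district = 2% → €0.697
Dresser €226.40: household furniture → 8.75% + 1% district = 9.75% → €22.074
Art supplies kit €42.12: toys and games → 8% + 0.5% district = 8.5% → €3.5802
Action figure €26.44: toys and games → 8% + 0.5% district = 8.5% → €2.2474
Wall clock €40.17: all other tangible goods → 7% + 1.25% district = 8.25% → €3.314025
Unrounded tax sum = €35.1293 → €35.13

€35.13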